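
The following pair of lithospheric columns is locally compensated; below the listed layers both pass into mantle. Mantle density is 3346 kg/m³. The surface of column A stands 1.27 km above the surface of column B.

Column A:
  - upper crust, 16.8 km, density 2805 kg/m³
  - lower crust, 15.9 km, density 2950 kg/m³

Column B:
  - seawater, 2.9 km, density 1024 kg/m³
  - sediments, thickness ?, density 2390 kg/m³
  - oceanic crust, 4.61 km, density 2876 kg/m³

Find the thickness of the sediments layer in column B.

Take the compensation level at the base of the deeper column (depth z_c below the surface of column A) and equate Σ ρ_i t_i down to z_c; mantle fills any gap and the z_c terms cancel.
Column A: 16.8×2805 + 15.9×2950 + (z_c − 32.7)×3346
Column B: 1.27×0 + 2.9×1024 + x×2390 + 4.61×2876 + (z_c − 1.27 − 7.51 − x)×3346
The z_c×3346 term appears on both sides and cancels. Collect the known terms of each column as K = Σ(ρt)_known − 3346 × (depth of known layers): K_A = 94029 − 3346×32.7 = −15385.2; K_B = 16227.96 − 3346×(1.27 + 7.51) = −13149.92.
Balance: K_A = K_B − x×(3346 − 2390), so x = (K_B − K_A)/(3346 − 2390) = 2235.28/956 = 2.34 km.

2.34 km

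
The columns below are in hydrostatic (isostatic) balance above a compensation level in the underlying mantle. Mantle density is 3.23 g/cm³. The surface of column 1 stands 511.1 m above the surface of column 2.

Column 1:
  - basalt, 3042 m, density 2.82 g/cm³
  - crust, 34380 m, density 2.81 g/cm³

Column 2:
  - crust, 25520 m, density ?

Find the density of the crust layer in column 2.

2.68 g/cm³

Take the compensation level at the base of the deeper column (depth z_c below the surface of column 1) and equate Σ ρ_i t_i down to z_c; mantle fills any gap and the z_c terms cancel.
Column 1: 3042×2.82 + 34380×2.81 + (z_c − 37422)×3.23
Column 2: 511.1×0 + 25520×ρ + (z_c − 511.1 − 25520)×3.23
The z_c×3.23 term appears on both sides and cancels. Collect the known terms of each column as K = Σ(ρt)_known − 3.23 × (depth of known layers): K_1 = 105186.24 − 3.23×37422 = −15686.82; K_2 = 0 − 3.23×(511.1 + 25520) = −84080.453.
Balance: K_1 = K_2 + 25520×ρ, so ρ = (K_1 − K_2)/25520 = 68393.6/25520 = 2.68 g/cm³.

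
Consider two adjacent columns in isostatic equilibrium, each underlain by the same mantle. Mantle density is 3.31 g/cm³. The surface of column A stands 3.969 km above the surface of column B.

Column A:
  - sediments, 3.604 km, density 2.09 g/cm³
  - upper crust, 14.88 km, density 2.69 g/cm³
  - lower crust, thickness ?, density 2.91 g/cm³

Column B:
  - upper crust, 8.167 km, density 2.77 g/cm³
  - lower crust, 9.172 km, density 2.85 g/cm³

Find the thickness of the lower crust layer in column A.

Take the compensation level at the base of the deeper column (depth z_c below the surface of column A) and equate Σ ρ_i t_i down to z_c; mantle fills any gap and the z_c terms cancel.
Column A: 3.604×2.09 + 14.88×2.69 + x×2.91 + (z_c − 18.484 − x)×3.31
Column B: 3.969×0 + 8.167×2.77 + 9.172×2.85 + (z_c − 3.969 − 17.339)×3.31
The z_c×3.31 term appears on both sides and cancels. Collect the known terms of each column as K = Σ(ρt)_known − 3.31 × (depth of known layers): K_A = 47.55956 − 3.31×18.484 = −13.62248; K_B = 48.76279 − 3.31×(3.969 + 17.339) = −21.76669.
Balance: K_A − x×(3.31 − 2.91) = K_B, so x = (K_A − K_B)/(3.31 − 2.91) = 8.14421/0.4 = 20.4 km.

20.4 km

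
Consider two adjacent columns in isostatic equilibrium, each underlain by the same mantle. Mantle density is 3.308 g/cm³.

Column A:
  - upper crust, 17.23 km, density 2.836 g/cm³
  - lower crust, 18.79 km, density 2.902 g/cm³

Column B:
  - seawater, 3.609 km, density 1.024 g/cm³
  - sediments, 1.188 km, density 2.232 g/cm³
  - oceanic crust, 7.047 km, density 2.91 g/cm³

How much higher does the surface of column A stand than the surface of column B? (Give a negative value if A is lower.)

1.04 km

For any compensation level in the mantle, the mantle terms cancel and isostasy reduces to e = (Σt_A − Σt_B) − (Σ(ρt)_A − Σ(ρt)_B) / ρ_m.
Σt_A = 36.02 km; Σt_B = 11.844 km; Σ(ρt)_A = 103.39286; Σ(ρt)_B = 26.854002 (in km·g/cm³).
e = (36.02 − 11.844) − (103.39286 − 26.854002) / 3.308 = 1.04 km.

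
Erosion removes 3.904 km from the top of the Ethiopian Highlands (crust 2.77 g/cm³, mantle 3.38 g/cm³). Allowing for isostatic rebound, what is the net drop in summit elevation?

0.705 km

Rebound u = e ρ_c/ρ_m = 3.904 km × 2.77/3.38 = 3.199 km.
Net surface drop = e − u = 3.904 km − 3.199 km = e (ρ_m − ρ_c)/ρ_m = 0.705 km.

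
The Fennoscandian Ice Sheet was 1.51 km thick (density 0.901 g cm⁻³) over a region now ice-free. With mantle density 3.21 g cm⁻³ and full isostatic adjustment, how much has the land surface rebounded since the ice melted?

Removing the load lets mantle flow back in; uplift u satisfies ρ_ice t = ρ_m u.
u = t ρ_ice/ρ_m = 1.51 km × 0.901/3.21 = 0.424 km.

0.424 km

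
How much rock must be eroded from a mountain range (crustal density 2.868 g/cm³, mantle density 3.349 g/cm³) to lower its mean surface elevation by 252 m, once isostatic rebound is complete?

Net drop Δ = e − u = e − e ρ_c/ρ_m = e (ρ_m − ρ_c)/ρ_m.
e = Δ ρ_m/(ρ_m − ρ_c) = 252 m × 3.349/0.481 = 1750 m.

1750 m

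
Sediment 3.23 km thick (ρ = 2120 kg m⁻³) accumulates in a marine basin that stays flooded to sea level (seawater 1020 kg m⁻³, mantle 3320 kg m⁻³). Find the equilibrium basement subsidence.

Submarine loading: the sediment displaces seawater, and the subsidence is in turn flooded, so s (ρ_m − ρ_w) = t (ρ_sed − ρ_w).
s = 3.23 km × (2120 − 1020) / (3320 − 1020) = 1.54 km.

1.54 km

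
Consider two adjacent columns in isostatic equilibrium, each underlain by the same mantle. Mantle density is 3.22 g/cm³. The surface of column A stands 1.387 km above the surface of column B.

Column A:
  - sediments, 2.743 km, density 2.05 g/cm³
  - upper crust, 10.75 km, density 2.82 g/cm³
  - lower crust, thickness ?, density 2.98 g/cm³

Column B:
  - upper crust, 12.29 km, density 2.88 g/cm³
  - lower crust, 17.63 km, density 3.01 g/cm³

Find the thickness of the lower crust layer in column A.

Take the compensation level at the base of the deeper column (depth z_c below the surface of column A) and equate Σ ρ_i t_i down to z_c; mantle fills any gap and the z_c terms cancel.
Column A: 2.743×2.05 + 10.75×2.82 + x×2.98 + (z_c − 13.493 − x)×3.22
Column B: 1.387×0 + 12.29×2.88 + 17.63×3.01 + (z_c − 1.387 − 29.92)×3.22
The z_c×3.22 term appears on both sides and cancels. Collect the known terms of each column as K = Σ(ρt)_known − 3.22 × (depth of known layers): K_A = 35.93815 − 3.22×13.493 = −7.50931; K_B = 88.4615 − 3.22×(1.387 + 29.92) = −12.34704.
Balance: K_A − x×(3.22 − 2.98) = K_B, so x = (K_A − K_B)/(3.22 − 2.98) = 4.83773/0.24 = 20.2 km.

20.2 km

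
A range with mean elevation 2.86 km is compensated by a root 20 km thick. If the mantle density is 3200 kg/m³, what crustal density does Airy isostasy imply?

ρ_c h = (ρ_m − ρ_c) r → ρ_c (h + r) = ρ_m r → ρ_c = ρ_m r / (h + r).
ρ_c = 3200 × 20 km / (2.86 km + 20 km) = 2800 kg/m³.

2800 kg/m³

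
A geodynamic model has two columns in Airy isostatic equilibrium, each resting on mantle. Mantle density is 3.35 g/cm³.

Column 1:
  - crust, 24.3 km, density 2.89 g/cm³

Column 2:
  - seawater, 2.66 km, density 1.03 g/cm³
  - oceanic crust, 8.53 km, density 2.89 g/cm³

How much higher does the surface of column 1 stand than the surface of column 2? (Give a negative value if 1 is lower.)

For any compensation level in the mantle, the mantle terms cancel and isostasy reduces to e = (Σt_1 − Σt_2) − (Σ(ρt)_1 − Σ(ρt)_2) / ρ_m.
Σt_1 = 24.3 km; Σt_2 = 11.19 km; Σ(ρt)_1 = 70.227; Σ(ρt)_2 = 27.3915 (in km·g/cm³).
e = (24.3 − 11.19) − (70.227 − 27.3915) / 3.35 = 0.323 km.

0.323 km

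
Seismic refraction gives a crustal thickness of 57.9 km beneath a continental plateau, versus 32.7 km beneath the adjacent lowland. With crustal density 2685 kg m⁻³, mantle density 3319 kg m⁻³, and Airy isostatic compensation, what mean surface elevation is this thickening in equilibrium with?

Excess crust Δ = 57.9 km − 32.7 km = 25.2 km, split between elevation h and root r with h + r = Δ.
Airy balance ρ_c h = (ρ_m − ρ_c) r gives r = h ρ_c/(ρ_m − ρ_c), so h (1 + ρ_c/(ρ_m − ρ_c)) = Δ, i.e. h = Δ (ρ_m − ρ_c)/ρ_m.
h = 25.2 km × 634/3319 = 4.81 km.

4.81 km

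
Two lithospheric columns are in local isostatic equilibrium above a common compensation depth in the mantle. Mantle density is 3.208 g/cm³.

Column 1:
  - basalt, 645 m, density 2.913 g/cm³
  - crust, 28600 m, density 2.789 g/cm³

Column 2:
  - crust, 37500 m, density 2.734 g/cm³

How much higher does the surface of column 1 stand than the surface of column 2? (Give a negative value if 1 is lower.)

−1750 m

For any compensation level in the mantle, the mantle terms cancel and isostasy reduces to e = (Σt_1 − Σt_2) − (Σ(ρt)_1 − Σ(ρt)_2) / ρ_m.
Σt_1 = 29245 m; Σt_2 = 37500 m; Σ(ρt)_1 = 81644.285; Σ(ρt)_2 = 102525 (in m·g/cm³).
e = (29245 − 37500) − (81644.285 − 102525) / 3.208 = −1750 m.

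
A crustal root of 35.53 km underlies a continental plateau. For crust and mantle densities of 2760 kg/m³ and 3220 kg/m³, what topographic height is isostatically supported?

5.92 km

In Airy isostatic equilibrium: ρ_c h = (ρ_m − ρ_c) r.
h = r (ρ_m − ρ_c) / ρ_c = 35.53 km × (3220 − 2760) / 2760 = 5.92 km.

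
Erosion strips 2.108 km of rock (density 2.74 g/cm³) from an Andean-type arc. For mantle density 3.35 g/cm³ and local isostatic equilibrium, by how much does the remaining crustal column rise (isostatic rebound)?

Unloading: uplift u = e ρ_c/ρ_m = 2.108 km × 2.74/3.35 = 1.72 km.

1.72 km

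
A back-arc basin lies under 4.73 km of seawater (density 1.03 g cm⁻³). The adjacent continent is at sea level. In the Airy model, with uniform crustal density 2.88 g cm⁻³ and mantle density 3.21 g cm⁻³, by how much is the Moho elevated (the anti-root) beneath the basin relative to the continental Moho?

26.5 km

By Archimedes' principle applied to the lithosphere: replacing crust with seawater at the top is compensated by replacing crust with mantle at the base: d (ρ_c − ρ_w) = a (ρ_m − ρ_c).
a = d (ρ_c − ρ_w)/(ρ_m − ρ_c) = 4.73 km × 1.85/0.33 = 26.5 km.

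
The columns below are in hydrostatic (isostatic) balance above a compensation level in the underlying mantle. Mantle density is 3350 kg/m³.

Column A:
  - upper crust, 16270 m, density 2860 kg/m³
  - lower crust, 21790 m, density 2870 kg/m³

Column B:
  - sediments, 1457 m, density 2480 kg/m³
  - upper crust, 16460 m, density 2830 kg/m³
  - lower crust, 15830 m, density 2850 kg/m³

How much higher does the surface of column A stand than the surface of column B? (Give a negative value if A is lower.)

206 m

For any compensation level in the mantle, the mantle terms cancel and isostasy reduces to e = (Σt_A − Σt_B) − (Σ(ρt)_A − Σ(ρt)_B) / ρ_m.
Σt_A = 38060 m; Σt_B = 33747 m; Σ(ρt)_A = 109069500; Σ(ρt)_B = 95310660 (in m·kg/m³).
e = (38060 − 33747) − (109069500 − 95310660) / 3350 = 206 m.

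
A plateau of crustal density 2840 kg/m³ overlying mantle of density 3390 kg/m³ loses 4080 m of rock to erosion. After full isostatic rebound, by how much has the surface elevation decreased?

Rebound u = e ρ_c/ρ_m = 4080 m × 2840/3390 = 3418 m.
Net surface drop = e − u = 4080 m − 3418 m = e (ρ_m − ρ_c)/ρ_m = 662 m.

662 m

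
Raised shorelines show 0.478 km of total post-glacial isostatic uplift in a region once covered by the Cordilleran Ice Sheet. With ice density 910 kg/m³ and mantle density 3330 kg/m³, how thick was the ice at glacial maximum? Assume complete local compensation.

u = t ρ_ice/ρ_m → t = u ρ_m/ρ_ice = 0.478 km × 3330/910 = 1.75 km.

1.75 km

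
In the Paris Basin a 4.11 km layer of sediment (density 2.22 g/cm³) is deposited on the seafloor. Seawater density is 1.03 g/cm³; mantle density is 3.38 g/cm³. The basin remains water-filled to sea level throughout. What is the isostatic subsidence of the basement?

Submarine loading: the sediment displaces seawater, and the subsidence is in turn flooded, so s (ρ_m − ρ_w) = t (ρ_sed − ρ_w).
s = 4.11 km × (2.22 − 1.03) / (3.38 − 1.03) = 2.08 km.

2.08 km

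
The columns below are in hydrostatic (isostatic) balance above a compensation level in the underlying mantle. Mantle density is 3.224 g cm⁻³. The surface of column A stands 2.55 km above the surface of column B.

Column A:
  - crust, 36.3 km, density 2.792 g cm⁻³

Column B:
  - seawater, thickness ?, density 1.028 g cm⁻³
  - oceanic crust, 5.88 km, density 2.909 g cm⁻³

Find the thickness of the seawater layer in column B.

2.55 km

Take the compensation level at the base of the deeper column (depth z_c below the surface of column A) and equate Σ ρ_i t_i down to z_c; mantle fills any gap and the z_c terms cancel.
Column A: 36.3×2.792 + (z_c − 36.3)×3.224
Column B: 2.55×0 + x×1.028 + 5.88×2.909 + (z_c − 2.55 − 5.88 − x)×3.224
The z_c×3.224 term appears on both sides and cancels. Collect the known terms of each column as K = Σ(ρt)_known − 3.224 × (depth of known layers): K_A = 101.3496 − 3.224×36.3 = −15.6816; K_B = 17.10492 − 3.224×(2.55 + 5.88) = −10.0734.
Balance: K_A = K_B − x×(3.224 − 1.028), so x = (K_B − K_A)/(3.224 − 1.028) = 5.6082/2.196 = 2.55 km.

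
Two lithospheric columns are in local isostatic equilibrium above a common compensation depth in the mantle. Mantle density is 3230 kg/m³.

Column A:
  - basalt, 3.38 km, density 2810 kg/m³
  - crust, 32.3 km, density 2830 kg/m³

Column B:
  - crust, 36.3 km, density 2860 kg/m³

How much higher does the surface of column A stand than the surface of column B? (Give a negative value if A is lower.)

0.281 km

For any compensation level in the mantle, the mantle terms cancel and isostasy reduces to e = (Σt_A − Σt_B) − (Σ(ρt)_A − Σ(ρt)_B) / ρ_m.
Σt_A = 35.68 km; Σt_B = 36.3 km; Σ(ρt)_A = 100906.8; Σ(ρt)_B = 103818 (in km·kg/m³).
e = (35.68 − 36.3) − (100906.8 − 103818) / 3230 = 0.281 km.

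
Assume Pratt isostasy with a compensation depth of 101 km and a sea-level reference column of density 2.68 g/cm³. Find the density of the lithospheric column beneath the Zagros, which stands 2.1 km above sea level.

2.63 g/cm³

Pratt balance: ρ_ref D = ρ (D + h).
ρ = ρ_ref D/(D + h) = 2.68 × 101 km/(101 km + 2.1 km) = 2.63 g/cm³.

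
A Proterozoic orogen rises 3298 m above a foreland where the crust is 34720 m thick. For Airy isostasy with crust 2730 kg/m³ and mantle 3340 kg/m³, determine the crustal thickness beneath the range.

Root depth r = h ρ_c / (ρ_m − ρ_c) = 3298 m × 2730 / 610 = 14760 m.
Total thickness = T + h + r = 34720 m + 3298 m + 14760 m = 52800 m.

52800 m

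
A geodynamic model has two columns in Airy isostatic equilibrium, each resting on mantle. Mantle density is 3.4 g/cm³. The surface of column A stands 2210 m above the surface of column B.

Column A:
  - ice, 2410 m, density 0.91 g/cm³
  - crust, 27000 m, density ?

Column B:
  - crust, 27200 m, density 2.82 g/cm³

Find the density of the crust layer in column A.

Take the compensation level at the base of the deeper column (depth z_c below the surface of column A) and equate Σ ρ_i t_i down to z_c; mantle fills any gap and the z_c terms cancel.
Column A: 2410×0.91 + 27000×ρ + (z_c − 29410)×3.4
Column B: 2210×0 + 27200×2.82 + (z_c − 2210 − 27200)×3.4
The z_c×3.4 term appears on both sides and cancels. Collect the known terms of each column as K = Σ(ρt)_known − 3.4 × (depth of known layers): K_A = 2193.1 − 3.4×29410 = −97800.9; K_B = 76704 − 3.4×(2210 + 27200) = −23290.
Balance: K_A + 27000×ρ = K_B, so ρ = (K_B − K_A)/27000 = 74510.9/27000 = 2.76 g/cm³.

2.76 g/cm³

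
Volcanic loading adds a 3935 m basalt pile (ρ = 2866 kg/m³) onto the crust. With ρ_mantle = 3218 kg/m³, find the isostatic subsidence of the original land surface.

Subaerial loading: s = t ρ_load / ρ_m.
s = 3935 m × 2866/3218 = 3500 m.

3500 m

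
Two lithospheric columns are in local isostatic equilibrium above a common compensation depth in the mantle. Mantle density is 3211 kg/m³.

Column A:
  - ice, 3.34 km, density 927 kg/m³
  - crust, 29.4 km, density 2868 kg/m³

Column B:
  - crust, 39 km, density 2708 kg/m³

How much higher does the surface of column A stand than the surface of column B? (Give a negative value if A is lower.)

For any compensation level in the mantle, the mantle terms cancel and isostasy reduces to e = (Σt_A − Σt_B) − (Σ(ρt)_A − Σ(ρt)_B) / ρ_m.
Σt_A = 32.74 km; Σt_B = 39 km; Σ(ρt)_A = 87415.38; Σ(ρt)_B = 105612 (in km·kg/m³).
e = (32.74 − 39) − (87415.38 − 105612) / 3211 = −0.593 km.

−0.593 km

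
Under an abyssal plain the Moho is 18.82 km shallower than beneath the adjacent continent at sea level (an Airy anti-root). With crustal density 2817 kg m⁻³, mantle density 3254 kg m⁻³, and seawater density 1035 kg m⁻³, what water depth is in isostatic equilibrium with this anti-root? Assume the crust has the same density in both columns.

4.62 km

Replacing a thickness d of crust by seawater at the top must be balanced by replacing crust with mantle at the base: d (ρ_c − ρ_w) = a (ρ_m − ρ_c).
d = a (ρ_m − ρ_c)/(ρ_c − ρ_w) = 18.82 km × 437/1782 = 4.62 km.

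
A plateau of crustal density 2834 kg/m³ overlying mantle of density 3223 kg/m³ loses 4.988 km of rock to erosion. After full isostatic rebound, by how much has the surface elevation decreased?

Rebound u = e ρ_c/ρ_m = 4.988 km × 2834/3223 = 4.386 km.
Net surface drop = e − u = 4.988 km − 4.386 km = e (ρ_m − ρ_c)/ρ_m = 0.602 km.

0.602 km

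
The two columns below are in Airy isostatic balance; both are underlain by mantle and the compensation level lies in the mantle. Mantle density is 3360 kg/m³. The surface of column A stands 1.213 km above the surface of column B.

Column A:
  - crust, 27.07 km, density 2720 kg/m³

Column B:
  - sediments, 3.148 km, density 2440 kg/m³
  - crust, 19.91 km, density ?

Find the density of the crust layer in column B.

Take the compensation level at the base of the deeper column (depth z_c below the surface of column A) and equate Σ ρ_i t_i down to z_c; mantle fills any gap and the z_c terms cancel.
Column A: 27.07×2720 + (z_c − 27.07)×3360
Column B: 1.213×0 + 3.148×2440 + 19.91×ρ + (z_c − 1.213 − 23.058)×3360
The z_c×3360 term appears on both sides and cancels. Collect the known terms of each column as K = Σ(ρt)_known − 3360 × (depth of known layers): K_A = 73630.4 − 3360×27.07 = −17324.8; K_B = 7681.12 − 3360×(1.213 + 23.058) = −73869.44.
Balance: K_A = K_B + 19.91×ρ, so ρ = (K_A − K_B)/19.91 = 56544.6/19.91 = 2840 kg/m³.

2840 kg/m³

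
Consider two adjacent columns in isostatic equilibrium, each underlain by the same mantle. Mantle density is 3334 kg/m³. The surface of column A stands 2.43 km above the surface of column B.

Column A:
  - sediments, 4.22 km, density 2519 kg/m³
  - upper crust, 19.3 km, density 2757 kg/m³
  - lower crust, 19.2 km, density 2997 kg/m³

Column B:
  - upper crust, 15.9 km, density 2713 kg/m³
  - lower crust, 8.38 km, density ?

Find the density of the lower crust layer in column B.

Take the compensation level at the base of the deeper column (depth z_c below the surface of column A) and equate Σ ρ_i t_i down to z_c; mantle fills any gap and the z_c terms cancel.
Column A: 4.22×2519 + 19.3×2757 + 19.2×2997 + (z_c − 42.72)×3334
Column B: 2.43×0 + 15.9×2713 + 8.38×ρ + (z_c − 2.43 − 24.28)×3334
The z_c×3334 term appears on both sides and cancels. Collect the known terms of each column as K = Σ(ρt)_known − 3334 × (depth of known layers): K_A = 121382.68 − 3334×42.72 = −21045.8; K_B = 43136.7 − 3334×(2.43 + 24.28) = −45914.44.
Balance: K_A = K_B + 8.38×ρ, so ρ = (K_A − K_B)/8.38 = 24868.6/8.38 = 2970 kg/m³.

2970 kg/m³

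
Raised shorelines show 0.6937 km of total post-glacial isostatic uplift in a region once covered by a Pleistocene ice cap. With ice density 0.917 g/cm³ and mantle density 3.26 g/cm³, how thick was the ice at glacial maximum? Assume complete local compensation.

u = t ρ_ice/ρ_m → t = u ρ_m/ρ_ice = 0.6937 km × 3.26/0.917 = 2.47 km.

2.47 km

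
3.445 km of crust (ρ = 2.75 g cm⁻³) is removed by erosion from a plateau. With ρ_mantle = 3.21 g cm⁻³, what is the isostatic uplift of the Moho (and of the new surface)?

Unloading: uplift u = e ρ_c/ρ_m = 3.445 km × 2.75/3.21 = 2.95 km.

2.95 km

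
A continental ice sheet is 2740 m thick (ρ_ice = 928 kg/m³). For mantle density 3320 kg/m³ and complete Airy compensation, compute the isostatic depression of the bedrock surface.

766 m

Isostatic balance requires: the ice load ρ_ice t is balanced by mantle displaced below, ρ_m s.
s = t ρ_ice / ρ_m = 2740 m × 928/3320 = 766 m.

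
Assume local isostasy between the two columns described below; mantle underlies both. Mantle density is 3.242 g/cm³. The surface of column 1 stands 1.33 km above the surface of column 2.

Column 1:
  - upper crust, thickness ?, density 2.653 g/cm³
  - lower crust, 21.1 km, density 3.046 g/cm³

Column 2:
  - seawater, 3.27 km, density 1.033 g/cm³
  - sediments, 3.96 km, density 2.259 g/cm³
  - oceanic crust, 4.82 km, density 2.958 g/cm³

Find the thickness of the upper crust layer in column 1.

Take the compensation level at the base of the deeper column (depth z_c below the surface of column 1) and equate Σ ρ_i t_i down to z_c; mantle fills any gap and the z_c terms cancel.
Column 1: x×2.653 + 21.1×3.046 + (z_c − 21.1 − x)×3.242
Column 2: 1.33×0 + 3.27×1.033 + 3.96×2.259 + 4.82×2.958 + (z_c − 1.33 − 12.05)×3.242
The z_c×3.242 term appears on both sides and cancels. Collect the known terms of each column as K = Σ(ρt)_known − 3.242 × (depth of known layers): K_1 = 64.2706 − 3.242×21.1 = −4.1356; K_2 = 26.58111 − 3.242×(1.33 + 12.05) = −16.79685.
Balance: K_1 − x×(3.242 − 2.653) = K_2, so x = (K_1 − K_2)/(3.242 − 2.653) = 12.6612/0.589 = 21.5 km.

21.5 km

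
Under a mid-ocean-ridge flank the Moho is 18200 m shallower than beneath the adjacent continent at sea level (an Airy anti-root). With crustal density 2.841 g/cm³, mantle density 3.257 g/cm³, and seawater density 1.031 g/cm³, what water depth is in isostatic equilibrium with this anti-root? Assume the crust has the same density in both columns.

4180 m

Replacing a thickness d of crust by seawater at the top must be balanced by replacing crust with mantle at the base: d (ρ_c − ρ_w) = a (ρ_m − ρ_c).
d = a (ρ_m − ρ_c)/(ρ_c − ρ_w) = 18200 m × 0.416/1.81 = 4180 m.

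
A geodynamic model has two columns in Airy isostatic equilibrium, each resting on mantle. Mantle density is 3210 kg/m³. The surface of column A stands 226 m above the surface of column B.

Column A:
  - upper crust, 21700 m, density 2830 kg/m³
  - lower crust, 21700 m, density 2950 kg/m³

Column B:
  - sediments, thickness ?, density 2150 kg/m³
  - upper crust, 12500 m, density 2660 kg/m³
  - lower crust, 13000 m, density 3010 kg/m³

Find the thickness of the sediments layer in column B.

Take the compensation level at the base of the deeper column (depth z_c below the surface of column A) and equate Σ ρ_i t_i down to z_c; mantle fills any gap and the z_c terms cancel.
Column A: 21700×2830 + 21700×2950 + (z_c − 43400)×3210
Column B: 226×0 + x×2150 + 12500×2660 + 13000×3010 + (z_c − 226 − 25500 − x)×3210
The z_c×3210 term appears on both sides and cancels. Collect the known terms of each column as K = Σ(ρt)_known − 3210 × (depth of known layers): K_A = 125426000 − 3210×43400 = −13888000; K_B = 72380000 − 3210×(226 + 25500) = −10200460.
Balance: K_A = K_B − x×(3210 − 2150), so x = (K_B − K_A)/(3210 − 2150) = 3687540/1060 = 3480 m.

3480 m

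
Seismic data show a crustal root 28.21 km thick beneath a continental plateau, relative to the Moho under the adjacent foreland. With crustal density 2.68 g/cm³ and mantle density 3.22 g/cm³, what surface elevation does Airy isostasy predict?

Isostatic balance requires: ρ_c h = (ρ_m − ρ_c) r.
h = r (ρ_m − ρ_c) / ρ_c = 28.21 km × (3.22 − 2.68) / 2.68 = 5.68 km.

5.68 km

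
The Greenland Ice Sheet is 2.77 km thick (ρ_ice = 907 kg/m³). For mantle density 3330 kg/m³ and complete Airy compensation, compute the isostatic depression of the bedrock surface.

Isostatic balance requires: the ice load ρ_ice t is balanced by mantle displaced below, ρ_m s.
s = t ρ_ice / ρ_m = 2.77 km × 907/3330 = 0.754 km.

0.754 km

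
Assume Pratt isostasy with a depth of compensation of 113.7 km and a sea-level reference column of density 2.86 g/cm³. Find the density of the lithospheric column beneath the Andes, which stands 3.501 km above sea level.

2.77 g/cm³

Pratt balance: ρ_ref D = ρ (D + h).
ρ = ρ_ref D/(D + h) = 2.86 × 113.7 km/(113.7 km + 3.501 km) = 2.77 g/cm³.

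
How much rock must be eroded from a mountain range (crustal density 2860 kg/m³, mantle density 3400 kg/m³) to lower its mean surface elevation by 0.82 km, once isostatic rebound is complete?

5.16 km

Net drop Δ = e − u = e − e ρ_c/ρ_m = e (ρ_m − ρ_c)/ρ_m.
e = Δ ρ_m/(ρ_m − ρ_c) = 0.82 km × 3400/540 = 5.16 km.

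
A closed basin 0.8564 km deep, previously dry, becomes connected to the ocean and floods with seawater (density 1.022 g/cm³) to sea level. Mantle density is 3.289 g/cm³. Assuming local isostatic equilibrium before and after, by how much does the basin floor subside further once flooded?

After flooding the water column is d + s deep. Its weight must equal the weight of mantle displaced by the extra subsidence s: (d + s) ρ_w = s ρ_m.
s = d ρ_w / (ρ_m − ρ_w) = 0.8564 km × 1.022/(3.289 − 1.022) = 0.386 km.

0.386 km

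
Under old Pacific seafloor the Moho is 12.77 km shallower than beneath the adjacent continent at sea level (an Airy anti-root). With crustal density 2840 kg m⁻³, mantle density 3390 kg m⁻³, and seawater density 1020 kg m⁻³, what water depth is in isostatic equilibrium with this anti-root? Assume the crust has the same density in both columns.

3.86 km

Replacing a thickness d of crust by seawater at the top must be balanced by replacing crust with mantle at the base: d (ρ_c − ρ_w) = a (ρ_m − ρ_c).
d = a (ρ_m − ρ_c)/(ρ_c − ρ_w) = 12.77 km × 550/1820 = 3.86 km.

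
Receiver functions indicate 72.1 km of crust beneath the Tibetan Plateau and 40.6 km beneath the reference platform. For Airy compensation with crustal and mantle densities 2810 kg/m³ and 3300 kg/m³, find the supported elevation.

4.68 km

Excess crust Δ = 72.1 km − 40.6 km = 31.5 km, split between elevation h and root r with h + r = Δ.
Airy balance ρ_c h = (ρ_m − ρ_c) r gives r = h ρ_c/(ρ_m − ρ_c), so h (1 + ρ_c/(ρ_m − ρ_c)) = Δ, i.e. h = Δ (ρ_m − ρ_c)/ρ_m.
h = 31.5 km × 490/3300 = 4.68 km.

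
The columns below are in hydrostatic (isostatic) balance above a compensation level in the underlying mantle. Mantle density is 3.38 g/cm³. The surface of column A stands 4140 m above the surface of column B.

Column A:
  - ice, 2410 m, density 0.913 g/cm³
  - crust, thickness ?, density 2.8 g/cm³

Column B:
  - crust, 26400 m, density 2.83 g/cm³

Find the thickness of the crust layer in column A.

38900 m

Take the compensation level at the base of the deeper column (depth z_c below the surface of column A) and equate Σ ρ_i t_i down to z_c; mantle fills any gap and the z_c terms cancel.
Column A: 2410×0.913 + x×2.8 + (z_c − 2410 − x)×3.38
Column B: 4140×0 + 26400×2.83 + (z_c − 4140 − 26400)×3.38
The z_c×3.38 term appears on both sides and cancels. Collect the known terms of each column as K = Σ(ρt)_known − 3.38 × (depth of known layers): K_A = 2200.33 − 3.38×2410 = −5945.47; K_B = 74712 − 3.38×(4140 + 26400) = −28513.2.
Balance: K_A − x×(3.38 − 2.8) = K_B, so x = (K_A − K_B)/(3.38 − 2.8) = 22567.7/0.58 = 38900 m.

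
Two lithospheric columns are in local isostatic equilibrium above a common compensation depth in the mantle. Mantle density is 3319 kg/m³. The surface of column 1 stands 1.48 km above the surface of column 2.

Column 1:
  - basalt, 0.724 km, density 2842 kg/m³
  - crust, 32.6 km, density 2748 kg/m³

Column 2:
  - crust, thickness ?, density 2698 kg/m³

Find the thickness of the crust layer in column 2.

Take the compensation level at the base of the deeper column (depth z_c below the surface of column 1) and equate Σ ρ_i t_i down to z_c; mantle fills any gap and the z_c terms cancel.
Column 1: 0.724×2842 + 32.6×2748 + (z_c − 33.324)×3319
Column 2: 1.48×0 + x×2698 + (z_c − 1.48 − 0 − x)×3319
The z_c×3319 term appears on both sides and cancels. Collect the known terms of each column as K = Σ(ρt)_known − 3319 × (depth of known layers): K_1 = 91642.408 − 3319×33.324 = −18959.948; K_2 = 0 − 3319×(1.48 + 0) = −4912.12.
Balance: K_1 = K_2 − x×(3319 − 2698), so x = (K_2 − K_1)/(3319 − 2698) = 14047.8/621 = 22.6 km.

22.6 km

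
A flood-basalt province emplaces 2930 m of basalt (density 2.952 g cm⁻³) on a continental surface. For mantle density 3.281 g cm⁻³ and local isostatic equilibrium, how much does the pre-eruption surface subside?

Subaerial loading: s = t ρ_load / ρ_m.
s = 2930 m × 2.952/3.281 = 2640 m.

2640 m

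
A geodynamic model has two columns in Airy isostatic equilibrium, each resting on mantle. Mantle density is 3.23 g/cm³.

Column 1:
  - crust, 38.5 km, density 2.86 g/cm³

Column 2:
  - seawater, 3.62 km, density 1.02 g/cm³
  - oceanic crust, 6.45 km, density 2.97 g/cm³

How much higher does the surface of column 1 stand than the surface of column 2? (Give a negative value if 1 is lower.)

1.41 km

For any compensation level in the mantle, the mantle terms cancel and isostasy reduces to e = (Σt_1 − Σt_2) − (Σ(ρt)_1 − Σ(ρt)_2) / ρ_m.
Σt_1 = 38.5 km; Σt_2 = 10.07 km; Σ(ρt)_1 = 110.11; Σ(ρt)_2 = 22.8489 (in km·g/cm³).
e = (38.5 − 10.07) − (110.11 − 22.8489) / 3.23 = 1.41 km.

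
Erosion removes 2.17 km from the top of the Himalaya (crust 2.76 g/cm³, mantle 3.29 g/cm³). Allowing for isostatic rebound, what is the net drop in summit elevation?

0.35 km

Rebound u = e ρ_c/ρ_m = 2.17 km × 2.76/3.29 = 1.82 km.
Net surface drop = e − u = 2.17 km − 1.82 km = e (ρ_m − ρ_c)/ρ_m = 0.35 km.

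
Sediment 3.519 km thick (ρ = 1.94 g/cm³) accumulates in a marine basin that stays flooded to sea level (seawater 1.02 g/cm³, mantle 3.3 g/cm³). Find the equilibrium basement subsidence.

1.42 km

Submarine loading: the sediment displaces seawater, and the subsidence is in turn flooded, so s (ρ_m − ρ_w) = t (ρ_sed − ρ_w).
s = 3.519 km × (1.94 − 1.02) / (3.3 − 1.02) = 1.42 km.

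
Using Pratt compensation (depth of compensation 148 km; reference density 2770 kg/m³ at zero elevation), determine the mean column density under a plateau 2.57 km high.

2720 kg/m³

Pratt balance: ρ_ref D = ρ (D + h).
ρ = ρ_ref D/(D + h) = 2770 × 148 km/(148 km + 2.57 km) = 2720 kg/m³.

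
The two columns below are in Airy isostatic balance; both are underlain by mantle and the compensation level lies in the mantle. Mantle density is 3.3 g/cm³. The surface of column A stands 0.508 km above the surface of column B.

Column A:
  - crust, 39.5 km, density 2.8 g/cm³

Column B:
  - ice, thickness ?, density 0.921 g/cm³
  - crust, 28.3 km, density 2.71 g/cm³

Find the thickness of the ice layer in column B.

Take the compensation level at the base of the deeper column (depth z_c below the surface of column A) and equate Σ ρ_i t_i down to z_c; mantle fills any gap and the z_c terms cancel.
Column A: 39.5×2.8 + (z_c − 39.5)×3.3
Column B: 0.508×0 + x×0.921 + 28.3×2.71 + (z_c − 0.508 − 28.3 − x)×3.3
The z_c×3.3 term appears on both sides and cancels. Collect the known terms of each column as K = Σ(ρt)_known − 3.3 × (depth of known layers): K_A = 110.6 − 3.3×39.5 = −19.75; K_B = 76.693 − 3.3×(0.508 + 28.3) = −18.3734.
Balance: K_A = K_B − x×(3.3 − 0.921), so x = (K_B − K_A)/(3.3 − 0.921) = 1.3766/2.379 = 0.579 km.

0.579 km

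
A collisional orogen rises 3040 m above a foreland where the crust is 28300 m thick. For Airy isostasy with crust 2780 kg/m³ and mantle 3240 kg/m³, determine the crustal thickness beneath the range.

49700 m

Root depth r = h ρ_c / (ρ_m − ρ_c) = 3040 m × 2780 / 460 = 18370 m.
Total thickness = T + h + r = 28300 m + 3040 m + 18370 m = 49700 m.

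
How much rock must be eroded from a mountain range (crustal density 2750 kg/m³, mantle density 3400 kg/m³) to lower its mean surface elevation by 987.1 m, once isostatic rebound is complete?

Net drop Δ = e − u = e − e ρ_c/ρ_m = e (ρ_m − ρ_c)/ρ_m.
e = Δ ρ_m/(ρ_m − ρ_c) = 987.1 m × 3400/650 = 5160 m.

5160 m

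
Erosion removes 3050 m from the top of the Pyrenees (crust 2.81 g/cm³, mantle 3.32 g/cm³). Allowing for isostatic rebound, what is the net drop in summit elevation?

469 m

Rebound u = e ρ_c/ρ_m = 3050 m × 2.81/3.32 = 2581 m.
Net surface drop = e − u = 3050 m − 2581 m = e (ρ_m − ρ_c)/ρ_m = 469 m.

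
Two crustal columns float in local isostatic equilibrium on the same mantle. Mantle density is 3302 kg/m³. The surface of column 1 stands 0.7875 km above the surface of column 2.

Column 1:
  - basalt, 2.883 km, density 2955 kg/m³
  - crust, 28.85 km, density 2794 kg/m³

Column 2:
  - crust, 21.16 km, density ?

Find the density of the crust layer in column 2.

Take the compensation level at the base of the deeper column (depth z_c below the surface of column 1) and equate Σ ρ_i t_i down to z_c; mantle fills any gap and the z_c terms cancel.
Column 1: 2.883×2955 + 28.85×2794 + (z_c − 31.733)×3302
Column 2: 0.7875×0 + 21.16×ρ + (z_c − 0.7875 − 21.16)×3302
The z_c×3302 term appears on both sides and cancels. Collect the known terms of each column as K = Σ(ρt)_known − 3302 × (depth of known layers): K_1 = 89126.165 − 3302×31.733 = −15656.201; K_2 = 0 − 3302×(0.7875 + 21.16) = −72470.645.
Balance: K_1 = K_2 + 21.16×ρ, so ρ = (K_1 − K_2)/21.16 = 56814.4/21.16 = 2680 kg/m³.

2680 kg/m³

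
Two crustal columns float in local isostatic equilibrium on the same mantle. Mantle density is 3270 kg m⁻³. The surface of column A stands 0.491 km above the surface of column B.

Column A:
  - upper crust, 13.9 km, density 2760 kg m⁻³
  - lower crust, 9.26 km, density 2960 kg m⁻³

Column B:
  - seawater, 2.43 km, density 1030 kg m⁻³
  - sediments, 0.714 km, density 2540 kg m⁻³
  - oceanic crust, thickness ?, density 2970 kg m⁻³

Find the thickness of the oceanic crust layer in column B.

Take the compensation level at the base of the deeper column (depth z_c below the surface of column A) and equate Σ ρ_i t_i down to z_c; mantle fills any gap and the z_c terms cancel.
Column A: 13.9×2760 + 9.26×2960 + (z_c − 23.16)×3270
Column B: 0.491×0 + 2.43×1030 + 0.714×2540 + x×2970 + (z_c − 0.491 − 3.144 − x)×3270
The z_c×3270 term appears on both sides and cancels. Collect the known terms of each column as K = Σ(ρt)_known − 3270 × (depth of known layers): K_A = 65773.6 − 3270×23.16 = −9959.6; K_B = 4316.46 − 3270×(0.491 + 3.144) = −7569.99.
Balance: K_A = K_B − x×(3270 − 2970), so x = (K_B − K_A)/(3270 − 2970) = 2389.61/300 = 7.97 km.

7.97 km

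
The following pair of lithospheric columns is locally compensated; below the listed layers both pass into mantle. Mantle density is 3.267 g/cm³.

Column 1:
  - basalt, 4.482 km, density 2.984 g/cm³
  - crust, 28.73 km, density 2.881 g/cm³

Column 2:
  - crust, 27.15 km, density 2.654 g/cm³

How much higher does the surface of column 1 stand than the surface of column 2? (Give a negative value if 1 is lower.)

For any compensation level in the mantle, the mantle terms cancel and isostasy reduces to e = (Σt_1 − Σt_2) − (Σ(ρt)_1 − Σ(ρt)_2) / ρ_m.
Σt_1 = 33.212 km; Σt_2 = 27.15 km; Σ(ρt)_1 = 96.145418; Σ(ρt)_2 = 72.0561 (in km·g/cm³).
e = (33.212 − 27.15) − (96.145418 − 72.0561) / 3.267 = −1.31 km.

−1.31 km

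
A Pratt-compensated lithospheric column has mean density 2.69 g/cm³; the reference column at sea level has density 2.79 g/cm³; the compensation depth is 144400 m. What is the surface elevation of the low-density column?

5370 m

ρ_ref D = ρ (D + h) → h = D (ρ_ref − ρ)/ρ.
h = 144400 m × (2.79 − 2.69)/2.69 = 5370 m.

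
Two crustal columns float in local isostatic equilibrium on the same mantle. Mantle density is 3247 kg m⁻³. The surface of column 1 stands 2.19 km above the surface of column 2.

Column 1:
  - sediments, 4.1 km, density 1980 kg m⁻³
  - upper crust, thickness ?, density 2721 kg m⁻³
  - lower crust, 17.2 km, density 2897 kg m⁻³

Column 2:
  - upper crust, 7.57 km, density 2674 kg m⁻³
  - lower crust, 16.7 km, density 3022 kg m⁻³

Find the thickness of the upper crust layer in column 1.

7.59 km

Take the compensation level at the base of the deeper column (depth z_c below the surface of column 1) and equate Σ ρ_i t_i down to z_c; mantle fills any gap and the z_c terms cancel.
Column 1: 4.1×1980 + x×2721 + 17.2×2897 + (z_c − 21.3 − x)×3247
Column 2: 2.19×0 + 7.57×2674 + 16.7×3022 + (z_c − 2.19 − 24.27)×3247
The z_c×3247 term appears on both sides and cancels. Collect the known terms of each column as K = Σ(ρt)_known − 3247 × (depth of known layers): K_1 = 57946.4 − 3247×21.3 = −11214.7; K_2 = 70709.58 − 3247×(2.19 + 24.27) = −15206.04.
Balance: K_1 − x×(3247 − 2721) = K_2, so x = (K_1 − K_2)/(3247 − 2721) = 3991.34/526 = 7.59 km.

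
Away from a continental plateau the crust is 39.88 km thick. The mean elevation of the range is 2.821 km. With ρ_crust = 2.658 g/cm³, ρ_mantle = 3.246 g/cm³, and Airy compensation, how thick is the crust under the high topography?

55.5 km

Root depth r = h ρ_c / (ρ_m − ρ_c) = 2.821 km × 2.658 / 0.588 = 12.75 km.
Total thickness = T + h + r = 39.88 km + 2.821 km + 12.75 km = 55.5 km.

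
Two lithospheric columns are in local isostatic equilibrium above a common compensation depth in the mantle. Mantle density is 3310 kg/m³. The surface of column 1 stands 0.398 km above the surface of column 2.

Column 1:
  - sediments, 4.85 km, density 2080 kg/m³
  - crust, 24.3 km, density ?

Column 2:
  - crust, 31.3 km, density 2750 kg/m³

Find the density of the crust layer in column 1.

Take the compensation level at the base of the deeper column (depth z_c below the surface of column 1) and equate Σ ρ_i t_i down to z_c; mantle fills any gap and the z_c terms cancel.
Column 1: 4.85×2080 + 24.3×ρ + (z_c − 29.15)×3310
Column 2: 0.398×0 + 31.3×2750 + (z_c − 0.398 − 31.3)×3310
The z_c×3310 term appears on both sides and cancels. Collect the known terms of each column as K = Σ(ρt)_known − 3310 × (depth of known layers): K_1 = 10088 − 3310×29.15 = −86398.5; K_2 = 86075 − 3310×(0.398 + 31.3) = −18845.38.
Balance: K_1 + 24.3×ρ = K_2, so ρ = (K_2 − K_1)/24.3 = 67553.1/24.3 = 2780 kg/m³.

2780 kg/m³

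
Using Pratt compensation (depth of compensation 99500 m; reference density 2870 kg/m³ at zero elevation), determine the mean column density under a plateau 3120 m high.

Pratt balance: ρ_ref D = ρ (D + h).
ρ = ρ_ref D/(D + h) = 2870 × 99500 m/(99500 m + 3120 m) = 2780 kg/m³.

2780 kg/m³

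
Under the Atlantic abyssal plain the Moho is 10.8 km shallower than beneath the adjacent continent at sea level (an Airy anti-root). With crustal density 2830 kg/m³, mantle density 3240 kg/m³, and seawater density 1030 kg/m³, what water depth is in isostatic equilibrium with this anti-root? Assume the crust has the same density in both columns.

Replacing a thickness d of crust by seawater at the top must be balanced by replacing crust with mantle at the base: d (ρ_c − ρ_w) = a (ρ_m − ρ_c).
d = a (ρ_m − ρ_c)/(ρ_c − ρ_w) = 10.8 km × 410/1800 = 2.46 km.

2.46 km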